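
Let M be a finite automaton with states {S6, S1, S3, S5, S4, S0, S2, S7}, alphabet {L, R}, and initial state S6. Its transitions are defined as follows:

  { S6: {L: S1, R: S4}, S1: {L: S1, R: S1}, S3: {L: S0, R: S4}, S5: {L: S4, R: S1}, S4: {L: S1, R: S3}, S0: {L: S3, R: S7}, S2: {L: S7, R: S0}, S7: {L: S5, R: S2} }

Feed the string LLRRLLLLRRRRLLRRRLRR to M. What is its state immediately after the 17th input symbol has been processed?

S6 → S1 → S1 → S1 → S1 → S1 → S1 → S1 → S1 → S1 → S1 → S1 → S1 → S1 → S1 → S1 → S1 → S1
After 17 symbols: S1.

S1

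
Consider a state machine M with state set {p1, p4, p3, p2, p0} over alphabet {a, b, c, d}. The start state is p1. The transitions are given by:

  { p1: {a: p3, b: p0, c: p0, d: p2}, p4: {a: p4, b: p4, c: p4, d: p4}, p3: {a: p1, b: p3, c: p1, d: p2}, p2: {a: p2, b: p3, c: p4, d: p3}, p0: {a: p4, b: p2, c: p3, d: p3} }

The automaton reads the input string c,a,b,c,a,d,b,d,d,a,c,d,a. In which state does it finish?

p4

p1 → p0 → p4 → p4 → p4 → p4 → p4 → p4 → p4 → p4 → p4 → p4 → p4 → p4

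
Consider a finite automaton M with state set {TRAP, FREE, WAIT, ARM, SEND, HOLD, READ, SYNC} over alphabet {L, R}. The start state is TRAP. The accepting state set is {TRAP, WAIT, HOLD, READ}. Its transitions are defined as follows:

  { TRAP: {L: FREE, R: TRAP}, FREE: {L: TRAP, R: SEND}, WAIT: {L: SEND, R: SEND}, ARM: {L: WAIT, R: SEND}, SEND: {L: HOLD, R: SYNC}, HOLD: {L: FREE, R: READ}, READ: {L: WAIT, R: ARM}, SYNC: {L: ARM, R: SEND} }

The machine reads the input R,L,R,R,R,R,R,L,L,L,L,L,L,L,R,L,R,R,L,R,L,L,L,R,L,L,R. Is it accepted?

Yes

start at TRAP
read 'R': TRAP → TRAP
read 'L': TRAP → FREE
read 'R': FREE → SEND
read 'R': SEND → SYNC
read 'R': SYNC → SEND
read 'R': SEND → SYNC
read 'R': SYNC → SEND
read 'L': SEND → HOLD
read 'L': HOLD → FREE
read 'L': FREE → TRAP
read 'L': TRAP → FREE
read 'L': FREE → TRAP
read 'L': TRAP → FREE
read 'L': FREE → TRAP
read 'R': TRAP → TRAP
read 'L': TRAP → FREE
read 'R': FREE → SEND
read 'R': SEND → SYNC
read 'L': SYNC → ARM
read 'R': ARM → SEND
read 'L': SEND → HOLD
read 'L': HOLD → FREE
read 'L': FREE → TRAP
read 'R': TRAP → TRAP
read 'L': TRAP → FREE
read 'L': FREE → TRAP
read 'R': TRAP → TRAP
End state TRAP is accepting.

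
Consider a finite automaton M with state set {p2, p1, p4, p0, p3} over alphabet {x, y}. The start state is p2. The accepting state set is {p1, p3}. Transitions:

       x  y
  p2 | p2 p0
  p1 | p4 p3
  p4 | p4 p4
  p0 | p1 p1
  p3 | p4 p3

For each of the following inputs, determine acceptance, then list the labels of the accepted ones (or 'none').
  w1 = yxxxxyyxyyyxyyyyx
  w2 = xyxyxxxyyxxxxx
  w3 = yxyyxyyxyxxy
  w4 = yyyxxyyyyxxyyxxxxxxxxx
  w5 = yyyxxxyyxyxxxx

w1: Trace: p2 -y-> p0 -x-> p1 -x-> p4 -x-> p4 -x-> p4 -y-> p4 -y-> p4 -x-> p4 -y-> p4 -y-> p4 -y-> p4 -x-> p4 -y-> p4 -y-> p4 -y-> p4 -y-> p4 -x-> p4  → end p4, rejected
w2: Trace: p2 -x-> p2 -y-> p0 -x-> p1 -y-> p3 -x-> p4 -x-> p4 -x-> p4 -y-> p4 -y-> p4 -x-> p4 -x-> p4 -x-> p4 -x-> p4 -x-> p4  → end p4, rejected
w3: Trace: p2 -y-> p0 -x-> p1 -y-> p3 -y-> p3 -x-> p4 -y-> p4 -y-> p4 -x-> p4 -y-> p4 -x-> p4 -x-> p4 -y-> p4  → end p4, rejected
w4: Trace: p2 -y-> p0 -y-> p1 -y-> p3 -x-> p4 -x-> p4 -y-> p4 -y-> p4 -y-> p4 -y-> p4 -x-> p4 -x-> p4 -y-> p4 -y-> p4 -x-> p4 -x-> p4 -x-> p4 -x-> p4 -x-> p4 -x-> p4 -x-> p4 -x-> p4 -x-> p4  → end p4, rejected
w5: Trace: p2 -y-> p0 -y-> p1 -y-> p3 -x-> p4 -x-> p4 -x-> p4 -y-> p4 -y-> p4 -x-> p4 -y-> p4 -x-> p4 -x-> p4 -x-> p4 -x-> p4  → end p4, rejected

none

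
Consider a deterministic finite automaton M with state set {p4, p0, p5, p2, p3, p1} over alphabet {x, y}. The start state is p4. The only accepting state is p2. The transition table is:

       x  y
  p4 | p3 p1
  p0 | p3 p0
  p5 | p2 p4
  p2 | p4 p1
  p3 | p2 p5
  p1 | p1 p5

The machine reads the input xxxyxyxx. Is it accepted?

No

Trace: p4 -x-> p3 -x-> p2 -x-> p4 -y-> p1 -x-> p1 -y-> p5 -x-> p2 -x-> p4
End state p4 is not accepting.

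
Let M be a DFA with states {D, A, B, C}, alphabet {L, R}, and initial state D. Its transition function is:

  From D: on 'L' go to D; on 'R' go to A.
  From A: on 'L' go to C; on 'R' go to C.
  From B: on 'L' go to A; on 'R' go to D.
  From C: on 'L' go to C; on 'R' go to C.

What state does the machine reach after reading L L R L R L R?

C

D → D → D → A → C → C → C → C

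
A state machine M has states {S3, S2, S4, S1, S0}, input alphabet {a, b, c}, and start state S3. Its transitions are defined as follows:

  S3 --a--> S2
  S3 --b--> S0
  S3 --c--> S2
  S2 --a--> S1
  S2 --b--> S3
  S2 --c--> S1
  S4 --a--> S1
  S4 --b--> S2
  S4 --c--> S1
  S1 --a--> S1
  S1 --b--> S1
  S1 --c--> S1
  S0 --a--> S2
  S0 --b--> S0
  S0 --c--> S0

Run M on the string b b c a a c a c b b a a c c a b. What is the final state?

Trace: S3 -b-> S0 -b-> S0 -c-> S0 -a-> S2 -a-> S1 -c-> S1 -a-> S1 -c-> S1 -b-> S1 -b-> S1 -a-> S1 -a-> S1 -c-> S1 -c-> S1 -a-> S1 -b-> S1

S1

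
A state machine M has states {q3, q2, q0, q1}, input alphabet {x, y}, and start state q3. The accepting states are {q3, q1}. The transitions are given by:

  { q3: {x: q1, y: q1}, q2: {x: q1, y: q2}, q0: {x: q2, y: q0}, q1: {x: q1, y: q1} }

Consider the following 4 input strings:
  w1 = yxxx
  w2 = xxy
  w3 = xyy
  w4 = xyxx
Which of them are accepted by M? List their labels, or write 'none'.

w1: Trace: q3 -y-> q1 -x-> q1 -x-> q1 -x-> q1  → end q1, accepted
w2: Trace: q3 -x-> q1 -x-> q1 -y-> q1  → end q1, accepted
w3: Trace: q3 -x-> q1 -y-> q1 -y-> q1  → end q1, accepted
w4: Trace: q3 -x-> q1 -y-> q1 -x-> q1 -x-> q1  → end q1, accepted

w1, w2, w3, w4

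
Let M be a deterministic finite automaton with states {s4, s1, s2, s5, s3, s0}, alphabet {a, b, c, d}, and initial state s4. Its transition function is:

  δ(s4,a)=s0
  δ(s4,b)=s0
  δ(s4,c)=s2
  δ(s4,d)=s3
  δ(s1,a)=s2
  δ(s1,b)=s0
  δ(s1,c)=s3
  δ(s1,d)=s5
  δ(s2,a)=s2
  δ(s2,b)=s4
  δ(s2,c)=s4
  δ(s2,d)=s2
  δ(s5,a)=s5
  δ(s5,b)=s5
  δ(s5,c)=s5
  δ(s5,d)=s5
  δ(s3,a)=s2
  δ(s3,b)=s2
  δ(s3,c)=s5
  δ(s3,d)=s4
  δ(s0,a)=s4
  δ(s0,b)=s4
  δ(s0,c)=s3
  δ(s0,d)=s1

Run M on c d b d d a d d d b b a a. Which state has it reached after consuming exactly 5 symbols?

s4

start at s4
read 'c': s4 → s2
read 'd': s2 → s2
read 'b': s2 → s4
read 'd': s4 → s3
read 'd': s3 → s4
After 5 symbols: s4.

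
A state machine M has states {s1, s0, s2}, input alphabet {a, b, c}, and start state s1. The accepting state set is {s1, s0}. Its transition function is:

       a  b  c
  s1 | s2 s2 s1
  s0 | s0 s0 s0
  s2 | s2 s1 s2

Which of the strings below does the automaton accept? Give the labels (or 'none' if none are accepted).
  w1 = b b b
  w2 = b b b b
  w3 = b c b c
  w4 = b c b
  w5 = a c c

w1: Trace: s1 -b-> s2 -b-> s1 -b-> s2  → end s2, rejected
w2: Trace: s1 -b-> s2 -b-> s1 -b-> s2 -b-> s1  → end s1, accepted
w3: Trace: s1 -b-> s2 -c-> s2 -b-> s1 -c-> s1  → end s1, accepted
w4: Trace: s1 -b-> s2 -c-> s2 -b-> s1  → end s1, accepted
w5: Trace: s1 -a-> s2 -c-> s2 -c-> s2  → end s2, rejected

w2, w3, w4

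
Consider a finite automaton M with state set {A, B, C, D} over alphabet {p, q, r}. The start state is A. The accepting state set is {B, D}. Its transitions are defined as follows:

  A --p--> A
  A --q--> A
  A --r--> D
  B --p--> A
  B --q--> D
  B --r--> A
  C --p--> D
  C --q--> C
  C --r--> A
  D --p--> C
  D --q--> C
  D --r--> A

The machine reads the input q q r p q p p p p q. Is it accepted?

Trace: A -q-> A -q-> A -r-> D -p-> C -q-> C -p-> D -p-> C -p-> D -p-> C -q-> C
End state C is not accepting.

No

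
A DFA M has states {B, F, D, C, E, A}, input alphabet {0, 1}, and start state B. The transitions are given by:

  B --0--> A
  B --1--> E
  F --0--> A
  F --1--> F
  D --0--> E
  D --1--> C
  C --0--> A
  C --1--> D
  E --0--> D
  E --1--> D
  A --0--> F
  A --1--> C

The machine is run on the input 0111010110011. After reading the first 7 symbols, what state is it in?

Trace: B -0-> A -1-> C -1-> D -1-> C -0-> A -1-> C -0-> A
After 7 symbols: A.

A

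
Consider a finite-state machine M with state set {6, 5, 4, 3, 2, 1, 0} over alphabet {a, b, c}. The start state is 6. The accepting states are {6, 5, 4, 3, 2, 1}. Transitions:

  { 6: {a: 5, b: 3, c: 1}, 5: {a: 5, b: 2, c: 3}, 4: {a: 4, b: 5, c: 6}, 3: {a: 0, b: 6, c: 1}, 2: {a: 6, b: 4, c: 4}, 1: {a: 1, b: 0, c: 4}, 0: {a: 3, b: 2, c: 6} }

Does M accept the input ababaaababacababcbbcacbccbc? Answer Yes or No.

start at 6
read 'a': 6 → 5
read 'b': 5 → 2
read 'a': 2 → 6
read 'b': 6 → 3
read 'a': 3 → 0
read 'a': 0 → 3
read 'a': 3 → 0
read 'b': 0 → 2
read 'a': 2 → 6
read 'b': 6 → 3
read 'a': 3 → 0
read 'c': 0 → 6
read 'a': 6 → 5
read 'b': 5 → 2
read 'a': 2 → 6
read 'b': 6 → 3
read 'c': 3 → 1
read 'b': 1 → 0
read 'b': 0 → 2
read 'c': 2 → 4
read 'a': 4 → 4
read 'c': 4 → 6
read 'b': 6 → 3
read 'c': 3 → 1
read 'c': 1 → 4
read 'b': 4 → 5
read 'c': 5 → 3
End state 3 is accepting.

Yes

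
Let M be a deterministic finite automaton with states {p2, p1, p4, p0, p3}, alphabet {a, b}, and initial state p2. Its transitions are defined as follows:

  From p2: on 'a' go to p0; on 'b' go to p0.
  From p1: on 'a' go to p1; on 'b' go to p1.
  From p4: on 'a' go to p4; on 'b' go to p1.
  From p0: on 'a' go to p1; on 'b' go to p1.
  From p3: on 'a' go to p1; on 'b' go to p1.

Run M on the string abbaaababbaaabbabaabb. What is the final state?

Trace: p2 -a-> p0 -b-> p1 -b-> p1 -a-> p1 -a-> p1 -a-> p1 -b-> p1 -a-> p1 -b-> p1 -b-> p1 -a-> p1 -a-> p1 -a-> p1 -b-> p1 -b-> p1 -a-> p1 -b-> p1 -a-> p1 -a-> p1 -b-> p1 -b-> p1

p1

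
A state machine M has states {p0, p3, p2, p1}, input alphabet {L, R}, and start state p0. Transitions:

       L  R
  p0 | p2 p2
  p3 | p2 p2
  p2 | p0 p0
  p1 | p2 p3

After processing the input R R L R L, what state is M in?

p0 → p2 → p0 → p2 → p0 → p2

p2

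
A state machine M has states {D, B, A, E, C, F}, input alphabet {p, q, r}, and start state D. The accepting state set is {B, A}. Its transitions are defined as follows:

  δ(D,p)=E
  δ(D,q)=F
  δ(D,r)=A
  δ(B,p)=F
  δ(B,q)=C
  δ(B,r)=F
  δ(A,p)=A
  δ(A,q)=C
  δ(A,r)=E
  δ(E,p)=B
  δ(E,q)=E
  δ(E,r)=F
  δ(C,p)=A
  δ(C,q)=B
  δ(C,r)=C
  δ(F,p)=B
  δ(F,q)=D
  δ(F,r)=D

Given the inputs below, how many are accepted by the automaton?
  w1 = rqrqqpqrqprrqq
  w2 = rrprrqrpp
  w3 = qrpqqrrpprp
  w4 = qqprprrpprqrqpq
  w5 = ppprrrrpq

3

w1: Trace: D -r-> A -q-> C -r-> C -q-> B -q-> C -p-> A -q-> C -r-> C -q-> B -p-> F -r-> D -r-> A -q-> C -q-> B  → end B, accepted
w2: Trace: D -r-> A -r-> E -p-> B -r-> F -r-> D -q-> F -r-> D -p-> E -p-> B  → end B, accepted
w3: Trace: D -q-> F -r-> D -p-> E -q-> E -q-> E -r-> F -r-> D -p-> E -p-> B -r-> F -p-> B  → end B, accepted
w4: Trace: D -q-> F -q-> D -p-> E -r-> F -p-> B -r-> F -r-> D -p-> E -p-> B -r-> F -q-> D -r-> A -q-> C -p-> A -q-> C  → end C, rejected
w5: Trace: D -p-> E -p-> B -p-> F -r-> D -r-> A -r-> E -r-> F -p-> B -q-> C  → end C, rejected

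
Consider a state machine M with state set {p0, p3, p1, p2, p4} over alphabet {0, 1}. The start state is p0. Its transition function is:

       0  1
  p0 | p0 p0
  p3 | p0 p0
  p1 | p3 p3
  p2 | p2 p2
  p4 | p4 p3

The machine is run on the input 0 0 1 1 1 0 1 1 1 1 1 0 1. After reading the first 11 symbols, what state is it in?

p0 → p0 → p0 → p0 → p0 → p0 → p0 → p0 → p0 → p0 → p0 → p0
After 11 symbols: p0.

p0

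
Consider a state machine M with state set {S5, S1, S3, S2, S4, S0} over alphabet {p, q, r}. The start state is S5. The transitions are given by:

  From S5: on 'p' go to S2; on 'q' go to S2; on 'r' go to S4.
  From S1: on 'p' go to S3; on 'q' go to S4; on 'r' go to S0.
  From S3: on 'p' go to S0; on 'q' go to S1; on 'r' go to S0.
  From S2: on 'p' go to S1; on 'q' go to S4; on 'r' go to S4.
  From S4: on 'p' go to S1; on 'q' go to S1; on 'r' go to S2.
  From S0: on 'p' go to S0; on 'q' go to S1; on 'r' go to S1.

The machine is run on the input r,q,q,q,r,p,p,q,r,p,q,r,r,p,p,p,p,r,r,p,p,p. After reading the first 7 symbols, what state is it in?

S0

S5 → S4 → S1 → S4 → S1 → S0 → S0 → S0
After 7 symbols: S0.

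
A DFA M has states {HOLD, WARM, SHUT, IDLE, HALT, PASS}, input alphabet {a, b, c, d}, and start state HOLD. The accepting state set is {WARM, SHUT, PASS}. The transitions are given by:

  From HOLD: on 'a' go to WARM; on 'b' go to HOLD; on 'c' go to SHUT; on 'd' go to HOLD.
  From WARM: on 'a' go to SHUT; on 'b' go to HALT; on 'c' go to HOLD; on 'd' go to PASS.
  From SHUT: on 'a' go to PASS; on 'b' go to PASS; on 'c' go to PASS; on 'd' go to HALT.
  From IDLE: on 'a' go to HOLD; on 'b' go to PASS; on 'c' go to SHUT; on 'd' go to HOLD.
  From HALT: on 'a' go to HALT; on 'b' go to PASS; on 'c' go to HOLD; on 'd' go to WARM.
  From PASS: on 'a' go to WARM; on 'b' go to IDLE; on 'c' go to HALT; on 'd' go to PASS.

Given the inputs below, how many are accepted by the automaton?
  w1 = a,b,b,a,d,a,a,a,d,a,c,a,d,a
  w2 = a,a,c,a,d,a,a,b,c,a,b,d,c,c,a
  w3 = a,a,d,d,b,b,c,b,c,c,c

3

w1:
  start at HOLD
  read 'a': HOLD → WARM
  read 'b': WARM → HALT
  read 'b': HALT → PASS
  read 'a': PASS → WARM
  read 'd': WARM → PASS
  read 'a': PASS → WARM
  read 'a': WARM → SHUT
  read 'a': SHUT → PASS
  read 'd': PASS → PASS
  read 'a': PASS → WARM
  read 'c': WARM → HOLD
  read 'a': HOLD → WARM
  read 'd': WARM → PASS
  read 'a': PASS → WARM
  end WARM, accepted
w2:
  start at HOLD
  read 'a': HOLD → WARM
  read 'a': WARM → SHUT
  read 'c': SHUT → PASS
  read 'a': PASS → WARM
  read 'd': WARM → PASS
  read 'a': PASS → WARM
  read 'a': WARM → SHUT
  read 'b': SHUT → PASS
  read 'c': PASS → HALT
  read 'a': HALT → HALT
  read 'b': HALT → PASS
  read 'd': PASS → PASS
  read 'c': PASS → HALT
  read 'c': HALT → HOLD
  read 'a': HOLD → WARM
  end WARM, accepted
w3:
  start at HOLD
  read 'a': HOLD → WARM
  read 'a': WARM → SHUT
  read 'd': SHUT → HALT
  read 'd': HALT → WARM
  read 'b': WARM → HALT
  read 'b': HALT → PASS
  read 'c': PASS → HALT
  read 'b': HALT → PASS
  read 'c': PASS → HALT
  read 'c': HALT → HOLD
  read 'c': HOLD → SHUT
  end SHUT, accepted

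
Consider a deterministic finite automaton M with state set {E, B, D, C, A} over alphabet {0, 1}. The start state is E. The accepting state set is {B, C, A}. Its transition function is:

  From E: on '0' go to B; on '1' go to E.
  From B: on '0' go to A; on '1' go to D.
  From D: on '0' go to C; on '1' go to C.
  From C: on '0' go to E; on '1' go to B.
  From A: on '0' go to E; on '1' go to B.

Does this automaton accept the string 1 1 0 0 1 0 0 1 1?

Trace: E -1-> E -1-> E -0-> B -0-> A -1-> B -0-> A -0-> E -1-> E -1-> E
End state E is not accepting.

No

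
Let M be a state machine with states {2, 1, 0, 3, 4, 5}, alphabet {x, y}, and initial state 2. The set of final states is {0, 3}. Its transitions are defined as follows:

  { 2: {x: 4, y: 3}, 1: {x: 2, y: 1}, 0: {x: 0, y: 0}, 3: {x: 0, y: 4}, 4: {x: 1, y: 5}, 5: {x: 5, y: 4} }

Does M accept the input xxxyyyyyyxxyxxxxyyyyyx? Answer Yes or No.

Yes

2 → 4 → 1 → 2 → 3 → 4 → 5 → 4 → 5 → 4 → 1 → 2 → 3 → 0 → 0 → 0 → 0 → 0 → 0 → 0 → 0 → 0 → 0
End state 0 is accepting.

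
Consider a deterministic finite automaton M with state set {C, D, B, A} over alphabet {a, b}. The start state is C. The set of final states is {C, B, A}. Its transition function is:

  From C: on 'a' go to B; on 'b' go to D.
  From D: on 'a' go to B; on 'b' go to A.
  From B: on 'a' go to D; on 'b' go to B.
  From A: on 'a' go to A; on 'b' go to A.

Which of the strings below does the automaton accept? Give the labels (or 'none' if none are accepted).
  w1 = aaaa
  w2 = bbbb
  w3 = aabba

w1: C → B → D → B → D  → end D, rejected
w2: C → D → A → A → A  → end A, accepted
w3: C → B → D → A → A → A  → end A, accepted

w2, w3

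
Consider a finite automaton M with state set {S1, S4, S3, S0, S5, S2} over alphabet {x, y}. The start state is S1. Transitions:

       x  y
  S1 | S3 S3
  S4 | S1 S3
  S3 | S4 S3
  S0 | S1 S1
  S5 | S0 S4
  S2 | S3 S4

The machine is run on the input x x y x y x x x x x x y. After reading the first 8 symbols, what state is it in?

start at S1
read 'x': S1 → S3
read 'x': S3 → S4
read 'y': S4 → S3
read 'x': S3 → S4
read 'y': S4 → S3
read 'x': S3 → S4
read 'x': S4 → S1
read 'x': S1 → S3
After 8 symbols: S3.

S3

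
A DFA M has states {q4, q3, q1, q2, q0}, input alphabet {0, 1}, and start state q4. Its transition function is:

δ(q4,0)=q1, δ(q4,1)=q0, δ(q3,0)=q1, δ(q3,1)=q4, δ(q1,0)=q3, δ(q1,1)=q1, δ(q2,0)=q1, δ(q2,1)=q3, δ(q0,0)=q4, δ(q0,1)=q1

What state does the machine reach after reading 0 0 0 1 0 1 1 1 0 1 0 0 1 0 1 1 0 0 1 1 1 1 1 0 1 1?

start at q4
read '0': q4 → q1
read '0': q1 → q3
read '0': q3 → q1
read '1': q1 → q1
read '0': q1 → q3
read '1': q3 → q4
read '1': q4 → q0
read '1': q0 → q1
read '0': q1 → q3
read '1': q3 → q4
read '0': q4 → q1
read '0': q1 → q3
read '1': q3 → q4
read '0': q4 → q1
read '1': q1 → q1
read '1': q1 → q1
read '0': q1 → q3
read '0': q3 → q1
read '1': q1 → q1
read '1': q1 → q1
read '1': q1 → q1
read '1': q1 → q1
read '1': q1 → q1
read '0': q1 → q3
read '1': q3 → q4
read '1': q4 → q0

q0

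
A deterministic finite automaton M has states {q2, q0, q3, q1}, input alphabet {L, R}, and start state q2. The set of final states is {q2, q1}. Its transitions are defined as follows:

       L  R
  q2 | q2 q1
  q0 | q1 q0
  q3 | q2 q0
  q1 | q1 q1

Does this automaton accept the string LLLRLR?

Yes

start at q2
read 'L': q2 → q2
read 'L': q2 → q2
read 'L': q2 → q2
read 'R': q2 → q1
read 'L': q1 → q1
read 'R': q1 → q1
End state q1 is accepting.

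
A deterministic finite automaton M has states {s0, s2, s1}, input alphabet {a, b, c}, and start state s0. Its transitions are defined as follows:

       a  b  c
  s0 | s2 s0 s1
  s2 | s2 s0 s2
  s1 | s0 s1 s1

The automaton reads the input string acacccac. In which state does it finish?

s2

s0 → s2 → s2 → s2 → s2 → s2 → s2 → s2 → s2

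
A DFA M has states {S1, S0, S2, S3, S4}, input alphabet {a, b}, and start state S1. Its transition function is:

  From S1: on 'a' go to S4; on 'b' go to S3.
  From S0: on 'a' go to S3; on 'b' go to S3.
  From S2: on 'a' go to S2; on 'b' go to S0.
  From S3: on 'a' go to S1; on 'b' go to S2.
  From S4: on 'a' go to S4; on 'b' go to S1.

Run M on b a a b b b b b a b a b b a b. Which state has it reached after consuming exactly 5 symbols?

S3

S1 → S3 → S1 → S4 → S1 → S3
After 5 symbols: S3.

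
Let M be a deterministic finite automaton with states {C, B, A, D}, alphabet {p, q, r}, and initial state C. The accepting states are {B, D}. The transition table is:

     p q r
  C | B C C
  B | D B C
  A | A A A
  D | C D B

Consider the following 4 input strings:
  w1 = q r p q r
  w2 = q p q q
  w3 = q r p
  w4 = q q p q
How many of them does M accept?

w1:
  start at C
  read 'q': C → C
  read 'r': C → C
  read 'p': C → B
  read 'q': B → B
  read 'r': B → C
  end C, rejected
w2:
  start at C
  read 'q': C → C
  read 'p': C → B
  read 'q': B → B
  read 'q': B → B
  end B, accepted
w3:
  start at C
  read 'q': C → C
  read 'r': C → C
  read 'p': C → B
  end B, accepted
w4:
  start at C
  read 'q': C → C
  read 'q': C → C
  read 'p': C → B
  read 'q': B → B
  end B, accepted

3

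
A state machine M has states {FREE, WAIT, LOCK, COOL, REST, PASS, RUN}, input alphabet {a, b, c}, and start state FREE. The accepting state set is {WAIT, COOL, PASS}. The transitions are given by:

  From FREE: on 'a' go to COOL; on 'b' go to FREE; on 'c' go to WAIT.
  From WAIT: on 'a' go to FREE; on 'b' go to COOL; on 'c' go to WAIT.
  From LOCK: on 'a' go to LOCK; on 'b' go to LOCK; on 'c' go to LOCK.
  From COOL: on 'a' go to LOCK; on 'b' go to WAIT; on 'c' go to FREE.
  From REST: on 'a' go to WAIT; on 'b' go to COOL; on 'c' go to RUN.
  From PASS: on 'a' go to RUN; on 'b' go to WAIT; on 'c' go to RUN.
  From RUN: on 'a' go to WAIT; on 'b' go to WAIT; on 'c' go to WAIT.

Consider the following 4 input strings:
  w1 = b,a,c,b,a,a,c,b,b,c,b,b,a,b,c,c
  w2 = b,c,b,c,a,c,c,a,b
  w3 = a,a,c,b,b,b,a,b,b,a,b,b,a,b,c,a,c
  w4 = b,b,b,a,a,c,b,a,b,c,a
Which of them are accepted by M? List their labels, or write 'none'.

w1: Trace: FREE -b-> FREE -a-> COOL -c-> FREE -b-> FREE -a-> COOL -a-> LOCK -c-> LOCK -b-> LOCK -b-> LOCK -c-> LOCK -b-> LOCK -b-> LOCK -a-> LOCK -b-> LOCK -c-> LOCK -c-> LOCK  → end LOCK, rejected
w2: Trace: FREE -b-> FREE -c-> WAIT -b-> COOL -c-> FREE -a-> COOL -c-> FREE -c-> WAIT -a-> FREE -b-> FREE  → end FREE, rejected
w3: Trace: FREE -a-> COOL -a-> LOCK -c-> LOCK -b-> LOCK -b-> LOCK -b-> LOCK -a-> LOCK -b-> LOCK -b-> LOCK -a-> LOCK -b-> LOCK -b-> LOCK -a-> LOCK -b-> LOCK -c-> LOCK -a-> LOCK -c-> LOCK  → end LOCK, rejected
w4: Trace: FREE -b-> FREE -b-> FREE -b-> FREE -a-> COOL -a-> LOCK -c-> LOCK -b-> LOCK -a-> LOCK -b-> LOCK -c-> LOCK -a-> LOCK  → end LOCK, rejected

none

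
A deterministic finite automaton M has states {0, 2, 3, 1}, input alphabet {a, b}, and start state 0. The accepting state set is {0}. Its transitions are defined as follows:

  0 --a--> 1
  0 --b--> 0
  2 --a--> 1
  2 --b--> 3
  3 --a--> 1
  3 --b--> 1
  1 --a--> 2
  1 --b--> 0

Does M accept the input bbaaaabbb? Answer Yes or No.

Trace: 0 -b-> 0 -b-> 0 -a-> 1 -a-> 2 -a-> 1 -a-> 2 -b-> 3 -b-> 1 -b-> 0
End state 0 is accepting.

Yes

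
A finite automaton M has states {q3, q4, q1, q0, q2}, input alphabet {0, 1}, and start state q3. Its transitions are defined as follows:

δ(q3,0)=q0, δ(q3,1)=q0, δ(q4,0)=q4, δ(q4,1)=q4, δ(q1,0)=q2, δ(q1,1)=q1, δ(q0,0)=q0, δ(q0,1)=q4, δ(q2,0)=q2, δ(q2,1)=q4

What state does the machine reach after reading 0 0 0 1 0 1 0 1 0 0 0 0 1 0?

q4

q3 → q0 → q0 → q0 → q4 → q4 → q4 → q4 → q4 → q4 → q4 → q4 → q4 → q4 → q4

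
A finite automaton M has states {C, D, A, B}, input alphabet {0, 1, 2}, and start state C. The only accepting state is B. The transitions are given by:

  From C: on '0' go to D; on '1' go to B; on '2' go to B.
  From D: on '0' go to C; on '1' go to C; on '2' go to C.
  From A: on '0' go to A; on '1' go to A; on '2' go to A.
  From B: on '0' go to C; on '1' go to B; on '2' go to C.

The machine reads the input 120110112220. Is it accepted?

No

C → B → C → D → C → B → C → B → B → C → B → C → D
End state D is not accepting.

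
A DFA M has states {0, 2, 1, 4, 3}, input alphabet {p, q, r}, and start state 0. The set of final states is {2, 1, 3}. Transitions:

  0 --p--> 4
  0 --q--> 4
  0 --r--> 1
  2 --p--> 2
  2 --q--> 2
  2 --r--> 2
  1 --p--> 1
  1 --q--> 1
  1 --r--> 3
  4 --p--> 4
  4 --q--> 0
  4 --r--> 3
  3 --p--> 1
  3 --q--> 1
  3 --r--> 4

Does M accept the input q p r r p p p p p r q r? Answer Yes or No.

Yes

Trace: 0 -q-> 4 -p-> 4 -r-> 3 -r-> 4 -p-> 4 -p-> 4 -p-> 4 -p-> 4 -p-> 4 -r-> 3 -q-> 1 -r-> 3
End state 3 is accepting.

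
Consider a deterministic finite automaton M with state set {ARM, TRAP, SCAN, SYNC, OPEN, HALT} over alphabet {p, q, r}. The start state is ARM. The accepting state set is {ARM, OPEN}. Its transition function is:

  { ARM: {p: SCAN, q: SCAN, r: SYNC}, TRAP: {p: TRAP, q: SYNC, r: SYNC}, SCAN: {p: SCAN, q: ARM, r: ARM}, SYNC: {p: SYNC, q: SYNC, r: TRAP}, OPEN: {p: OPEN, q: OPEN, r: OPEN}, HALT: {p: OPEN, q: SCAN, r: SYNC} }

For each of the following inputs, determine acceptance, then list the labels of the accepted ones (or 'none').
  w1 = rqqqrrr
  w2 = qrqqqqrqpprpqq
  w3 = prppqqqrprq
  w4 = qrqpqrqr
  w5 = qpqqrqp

w1: Trace: ARM -r-> SYNC -q-> SYNC -q-> SYNC -q-> SYNC -r-> TRAP -r-> SYNC -r-> TRAP  → end TRAP, rejected
w2: Trace: ARM -q-> SCAN -r-> ARM -q-> SCAN -q-> ARM -q-> SCAN -q-> ARM -r-> SYNC -q-> SYNC -p-> SYNC -p-> SYNC -r-> TRAP -p-> TRAP -q-> SYNC -q-> SYNC  → end SYNC, rejected
w3: Trace: ARM -p-> SCAN -r-> ARM -p-> SCAN -p-> SCAN -q-> ARM -q-> SCAN -q-> ARM -r-> SYNC -p-> SYNC -r-> TRAP -q-> SYNC  → end SYNC, rejected
w4: Trace: ARM -q-> SCAN -r-> ARM -q-> SCAN -p-> SCAN -q-> ARM -r-> SYNC -q-> SYNC -r-> TRAP  → end TRAP, rejected
w5: Trace: ARM -q-> SCAN -p-> SCAN -q-> ARM -q-> SCAN -r-> ARM -q-> SCAN -p-> SCAN  → end SCAN, rejected

none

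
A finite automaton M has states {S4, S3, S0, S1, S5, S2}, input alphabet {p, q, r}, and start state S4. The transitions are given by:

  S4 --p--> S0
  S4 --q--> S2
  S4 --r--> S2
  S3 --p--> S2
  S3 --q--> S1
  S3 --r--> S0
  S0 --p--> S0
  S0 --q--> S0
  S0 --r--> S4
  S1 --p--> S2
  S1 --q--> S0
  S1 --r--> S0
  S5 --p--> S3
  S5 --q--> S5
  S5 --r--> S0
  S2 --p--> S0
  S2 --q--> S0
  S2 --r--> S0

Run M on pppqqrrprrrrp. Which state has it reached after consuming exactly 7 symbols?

S2

S4 → S0 → S0 → S0 → S0 → S0 → S4 → S2
After 7 symbols: S2.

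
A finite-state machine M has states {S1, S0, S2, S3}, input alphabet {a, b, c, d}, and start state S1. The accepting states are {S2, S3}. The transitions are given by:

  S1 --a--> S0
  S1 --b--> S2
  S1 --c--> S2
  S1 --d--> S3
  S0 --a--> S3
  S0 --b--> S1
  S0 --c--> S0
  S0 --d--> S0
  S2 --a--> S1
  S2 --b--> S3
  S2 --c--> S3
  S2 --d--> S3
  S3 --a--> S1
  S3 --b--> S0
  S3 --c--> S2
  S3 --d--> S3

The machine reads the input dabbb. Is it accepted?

start at S1
read 'd': S1 → S3
read 'a': S3 → S1
read 'b': S1 → S2
read 'b': S2 → S3
read 'b': S3 → S0
End state S0 is not accepting.

No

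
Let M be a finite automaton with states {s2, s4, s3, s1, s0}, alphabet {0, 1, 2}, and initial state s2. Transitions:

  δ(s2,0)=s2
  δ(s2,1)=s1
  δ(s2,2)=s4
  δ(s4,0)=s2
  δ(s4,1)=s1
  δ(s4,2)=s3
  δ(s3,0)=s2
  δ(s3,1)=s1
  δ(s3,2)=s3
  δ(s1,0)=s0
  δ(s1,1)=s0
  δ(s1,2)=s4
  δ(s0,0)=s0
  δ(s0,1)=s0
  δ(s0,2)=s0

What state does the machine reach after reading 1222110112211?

s0

s2 → s1 → s4 → s3 → s3 → s1 → s0 → s0 → s0 → s0 → s0 → s0 → s0 → s0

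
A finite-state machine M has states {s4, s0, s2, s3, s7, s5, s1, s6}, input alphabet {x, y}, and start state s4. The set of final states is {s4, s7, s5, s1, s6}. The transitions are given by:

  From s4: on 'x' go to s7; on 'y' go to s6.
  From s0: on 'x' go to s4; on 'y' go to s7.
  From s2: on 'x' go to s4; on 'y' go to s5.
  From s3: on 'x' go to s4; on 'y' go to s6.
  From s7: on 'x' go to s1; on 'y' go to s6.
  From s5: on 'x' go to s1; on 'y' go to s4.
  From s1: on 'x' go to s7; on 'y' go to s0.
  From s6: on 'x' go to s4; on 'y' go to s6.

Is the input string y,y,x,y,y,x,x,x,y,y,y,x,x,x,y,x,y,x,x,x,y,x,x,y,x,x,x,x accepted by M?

Yes

Trace: s4 -y-> s6 -y-> s6 -x-> s4 -y-> s6 -y-> s6 -x-> s4 -x-> s7 -x-> s1 -y-> s0 -y-> s7 -y-> s6 -x-> s4 -x-> s7 -x-> s1 -y-> s0 -x-> s4 -y-> s6 -x-> s4 -x-> s7 -x-> s1 -y-> s0 -x-> s4 -x-> s7 -y-> s6 -x-> s4 -x-> s7 -x-> s1 -x-> s7
End state s7 is accepting.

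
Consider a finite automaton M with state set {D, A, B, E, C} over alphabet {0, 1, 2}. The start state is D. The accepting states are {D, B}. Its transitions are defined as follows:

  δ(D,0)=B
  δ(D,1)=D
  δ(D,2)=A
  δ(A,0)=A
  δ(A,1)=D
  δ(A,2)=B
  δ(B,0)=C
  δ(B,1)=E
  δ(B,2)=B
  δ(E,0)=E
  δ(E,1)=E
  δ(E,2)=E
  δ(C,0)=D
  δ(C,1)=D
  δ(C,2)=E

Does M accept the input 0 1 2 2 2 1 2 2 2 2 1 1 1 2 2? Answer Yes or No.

No

start at D
read '0': D → B
read '1': B → E
read '2': E → E
read '2': E → E
read '2': E → E
read '1': E → E
read '2': E → E
read '2': E → E
read '2': E → E
read '2': E → E
read '1': E → E
read '1': E → E
read '1': E → E
read '2': E → E
read '2': E → E
End state E is not accepting.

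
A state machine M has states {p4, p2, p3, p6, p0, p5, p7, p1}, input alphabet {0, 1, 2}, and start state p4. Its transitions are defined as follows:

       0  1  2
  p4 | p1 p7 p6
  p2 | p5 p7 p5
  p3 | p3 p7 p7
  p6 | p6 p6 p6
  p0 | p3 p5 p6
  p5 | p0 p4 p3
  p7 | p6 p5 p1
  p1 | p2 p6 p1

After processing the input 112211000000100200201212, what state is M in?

Trace: p4 -1-> p7 -1-> p5 -2-> p3 -2-> p7 -1-> p5 -1-> p4 -0-> p1 -0-> p2 -0-> p5 -0-> p0 -0-> p3 -0-> p3 -1-> p7 -0-> p6 -0-> p6 -2-> p6 -0-> p6 -0-> p6 -2-> p6 -0-> p6 -1-> p6 -2-> p6 -1-> p6 -2-> p6

p6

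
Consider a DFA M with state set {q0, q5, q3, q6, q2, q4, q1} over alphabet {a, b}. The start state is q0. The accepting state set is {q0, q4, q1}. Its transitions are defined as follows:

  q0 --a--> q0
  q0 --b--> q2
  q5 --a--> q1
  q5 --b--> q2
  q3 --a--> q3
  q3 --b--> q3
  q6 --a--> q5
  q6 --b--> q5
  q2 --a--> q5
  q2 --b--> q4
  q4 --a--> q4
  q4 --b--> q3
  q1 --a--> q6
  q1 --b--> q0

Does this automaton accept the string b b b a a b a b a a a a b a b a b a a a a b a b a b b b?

Trace: q0 -b-> q2 -b-> q4 -b-> q3 -a-> q3 -a-> q3 -b-> q3 -a-> q3 -b-> q3 -a-> q3 -a-> q3 -a-> q3 -a-> q3 -b-> q3 -a-> q3 -b-> q3 -a-> q3 -b-> q3 -a-> q3 -a-> q3 -a-> q3 -a-> q3 -b-> q3 -a-> q3 -b-> q3 -a-> q3 -b-> q3 -b-> q3 -b-> q3
End state q3 is not accepting.

No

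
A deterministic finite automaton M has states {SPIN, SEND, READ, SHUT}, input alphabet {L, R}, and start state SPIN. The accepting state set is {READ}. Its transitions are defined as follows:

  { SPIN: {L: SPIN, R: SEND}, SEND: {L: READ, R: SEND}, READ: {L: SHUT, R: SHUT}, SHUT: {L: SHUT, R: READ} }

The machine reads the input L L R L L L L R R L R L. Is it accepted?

start at SPIN
read 'L': SPIN → SPIN
read 'L': SPIN → SPIN
read 'R': SPIN → SEND
read 'L': SEND → READ
read 'L': READ → SHUT
read 'L': SHUT → SHUT
read 'L': SHUT → SHUT
read 'R': SHUT → READ
read 'R': READ → SHUT
read 'L': SHUT → SHUT
read 'R': SHUT → READ
read 'L': READ → SHUT
End state SHUT is not accepting.

No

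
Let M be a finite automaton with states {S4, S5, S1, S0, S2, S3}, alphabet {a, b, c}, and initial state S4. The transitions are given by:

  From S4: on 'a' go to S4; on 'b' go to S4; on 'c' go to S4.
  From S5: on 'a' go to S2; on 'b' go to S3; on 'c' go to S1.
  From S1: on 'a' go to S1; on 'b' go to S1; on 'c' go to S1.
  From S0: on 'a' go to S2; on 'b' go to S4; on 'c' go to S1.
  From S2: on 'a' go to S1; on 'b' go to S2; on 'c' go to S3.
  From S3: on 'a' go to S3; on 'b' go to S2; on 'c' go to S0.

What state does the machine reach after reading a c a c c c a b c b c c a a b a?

S4

Trace: S4 -a-> S4 -c-> S4 -a-> S4 -c-> S4 -c-> S4 -c-> S4 -a-> S4 -b-> S4 -c-> S4 -b-> S4 -c-> S4 -c-> S4 -a-> S4 -a-> S4 -b-> S4 -a-> S4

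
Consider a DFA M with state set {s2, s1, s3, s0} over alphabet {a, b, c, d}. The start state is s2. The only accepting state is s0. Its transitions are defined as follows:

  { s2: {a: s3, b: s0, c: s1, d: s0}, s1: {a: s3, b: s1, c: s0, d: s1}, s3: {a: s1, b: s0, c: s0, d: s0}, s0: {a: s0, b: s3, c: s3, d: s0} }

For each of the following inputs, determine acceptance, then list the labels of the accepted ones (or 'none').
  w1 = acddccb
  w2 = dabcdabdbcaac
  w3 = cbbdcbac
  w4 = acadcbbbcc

w3, w4

w1: Trace: s2 -a-> s3 -c-> s0 -d-> s0 -d-> s0 -c-> s3 -c-> s0 -b-> s3  → end s3, rejected
w2: Trace: s2 -d-> s0 -a-> s0 -b-> s3 -c-> s0 -d-> s0 -a-> s0 -b-> s3 -d-> s0 -b-> s3 -c-> s0 -a-> s0 -a-> s0 -c-> s3  → end s3, rejected
w3: Trace: s2 -c-> s1 -b-> s1 -b-> s1 -d-> s1 -c-> s0 -b-> s3 -a-> s1 -c-> s0  → end s0, accepted
w4: Trace: s2 -a-> s3 -c-> s0 -a-> s0 -d-> s0 -c-> s3 -b-> s0 -b-> s3 -b-> s0 -c-> s3 -c-> s0  → end s0, accepted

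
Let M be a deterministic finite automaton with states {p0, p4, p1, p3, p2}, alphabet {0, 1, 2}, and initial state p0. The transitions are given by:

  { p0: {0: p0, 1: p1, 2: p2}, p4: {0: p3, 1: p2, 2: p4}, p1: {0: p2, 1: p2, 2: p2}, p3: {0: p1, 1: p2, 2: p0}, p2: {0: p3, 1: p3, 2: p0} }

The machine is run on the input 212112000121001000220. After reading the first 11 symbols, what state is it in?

start at p0
read '2': p0 → p2
read '1': p2 → p3
read '2': p3 → p0
read '1': p0 → p1
read '1': p1 → p2
read '2': p2 → p0
read '0': p0 → p0
read '0': p0 → p0
read '0': p0 → p0
read '1': p0 → p1
read '2': p1 → p2
After 11 symbols: p2.

p2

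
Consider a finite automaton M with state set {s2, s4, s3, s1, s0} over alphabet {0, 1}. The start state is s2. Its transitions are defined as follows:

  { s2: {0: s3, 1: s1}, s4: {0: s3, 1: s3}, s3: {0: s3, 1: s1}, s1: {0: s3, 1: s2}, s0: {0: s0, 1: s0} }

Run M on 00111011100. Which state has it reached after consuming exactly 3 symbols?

s1

s2 → s3 → s3 → s1
After 3 symbols: s1.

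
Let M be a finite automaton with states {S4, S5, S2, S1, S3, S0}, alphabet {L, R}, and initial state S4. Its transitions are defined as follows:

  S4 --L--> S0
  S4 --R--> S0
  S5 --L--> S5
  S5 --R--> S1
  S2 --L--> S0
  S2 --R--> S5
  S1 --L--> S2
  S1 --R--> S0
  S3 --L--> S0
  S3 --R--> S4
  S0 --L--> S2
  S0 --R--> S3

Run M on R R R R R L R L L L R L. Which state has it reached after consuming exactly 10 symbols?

S4 → S0 → S3 → S4 → S0 → S3 → S0 → S3 → S0 → S2 → S0
After 10 symbols: S0.

S0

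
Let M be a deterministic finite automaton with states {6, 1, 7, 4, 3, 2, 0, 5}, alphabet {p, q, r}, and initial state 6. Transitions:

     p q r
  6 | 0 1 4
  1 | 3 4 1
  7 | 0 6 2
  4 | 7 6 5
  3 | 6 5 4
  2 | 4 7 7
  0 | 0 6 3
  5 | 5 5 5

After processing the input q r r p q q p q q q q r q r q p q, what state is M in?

Trace: 6 -q-> 1 -r-> 1 -r-> 1 -p-> 3 -q-> 5 -q-> 5 -p-> 5 -q-> 5 -q-> 5 -q-> 5 -q-> 5 -r-> 5 -q-> 5 -r-> 5 -q-> 5 -p-> 5 -q-> 5

5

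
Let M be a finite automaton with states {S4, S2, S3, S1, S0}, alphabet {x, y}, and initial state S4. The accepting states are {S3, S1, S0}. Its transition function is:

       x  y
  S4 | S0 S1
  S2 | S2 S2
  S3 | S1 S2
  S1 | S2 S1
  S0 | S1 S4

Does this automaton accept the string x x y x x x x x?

S4 → S0 → S1 → S1 → S2 → S2 → S2 → S2 → S2
End state S2 is not accepting.

No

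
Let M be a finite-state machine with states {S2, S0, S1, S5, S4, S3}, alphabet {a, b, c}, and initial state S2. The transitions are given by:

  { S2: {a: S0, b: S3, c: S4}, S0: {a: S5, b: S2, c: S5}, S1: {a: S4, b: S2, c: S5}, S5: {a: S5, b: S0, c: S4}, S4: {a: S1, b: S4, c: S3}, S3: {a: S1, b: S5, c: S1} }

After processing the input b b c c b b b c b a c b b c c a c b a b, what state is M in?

S0

Trace: S2 -b-> S3 -b-> S5 -c-> S4 -c-> S3 -b-> S5 -b-> S0 -b-> S2 -c-> S4 -b-> S4 -a-> S1 -c-> S5 -b-> S0 -b-> S2 -c-> S4 -c-> S3 -a-> S1 -c-> S5 -b-> S0 -a-> S5 -b-> S0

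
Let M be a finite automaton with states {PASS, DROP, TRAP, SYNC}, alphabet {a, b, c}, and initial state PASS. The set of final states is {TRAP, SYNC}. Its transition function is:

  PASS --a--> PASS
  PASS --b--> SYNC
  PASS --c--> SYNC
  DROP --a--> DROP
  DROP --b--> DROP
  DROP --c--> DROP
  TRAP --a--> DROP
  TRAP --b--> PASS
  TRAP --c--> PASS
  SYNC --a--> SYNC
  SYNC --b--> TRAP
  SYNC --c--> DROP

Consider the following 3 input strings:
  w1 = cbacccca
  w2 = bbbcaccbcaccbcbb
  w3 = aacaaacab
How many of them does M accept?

w1:
  start at PASS
  read 'c': PASS → SYNC
  read 'b': SYNC → TRAP
  read 'a': TRAP → DROP
  read 'c': DROP → DROP
  read 'c': DROP → DROP
  read 'c': DROP → DROP
  read 'c': DROP → DROP
  read 'a': DROP → DROP
  end DROP, rejected
w2:
  start at PASS
  read 'b': PASS → SYNC
  read 'b': SYNC → TRAP
  read 'b': TRAP → PASS
  read 'c': PASS → SYNC
  read 'a': SYNC → SYNC
  read 'c': SYNC → DROP
  read 'c': DROP → DROP
  read 'b': DROP → DROP
  read 'c': DROP → DROP
  read 'a': DROP → DROP
  read 'c': DROP → DROP
  read 'c': DROP → DROP
  read 'b': DROP → DROP
  read 'c': DROP → DROP
  read 'b': DROP → DROP
  read 'b': DROP → DROP
  end DROP, rejected
w3:
  start at PASS
  read 'a': PASS → PASS
  read 'a': PASS → PASS
  read 'c': PASS → SYNC
  read 'a': SYNC → SYNC
  read 'a': SYNC → SYNC
  read 'a': SYNC → SYNC
  read 'c': SYNC → DROP
  read 'a': DROP → DROP
  read 'b': DROP → DROP
  end DROP, rejected

0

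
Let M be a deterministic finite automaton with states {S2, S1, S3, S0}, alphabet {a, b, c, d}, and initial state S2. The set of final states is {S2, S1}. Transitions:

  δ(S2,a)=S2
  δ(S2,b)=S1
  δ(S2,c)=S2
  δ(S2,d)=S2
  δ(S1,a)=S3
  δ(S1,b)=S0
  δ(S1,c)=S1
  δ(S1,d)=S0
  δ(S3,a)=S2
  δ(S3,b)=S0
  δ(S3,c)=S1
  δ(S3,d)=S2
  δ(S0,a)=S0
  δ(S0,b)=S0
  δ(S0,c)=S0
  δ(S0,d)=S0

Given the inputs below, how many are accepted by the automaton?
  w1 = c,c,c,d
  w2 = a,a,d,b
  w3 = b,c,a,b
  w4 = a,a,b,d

2

w1:
  start at S2
  read 'c': S2 → S2
  read 'c': S2 → S2
  read 'c': S2 → S2
  read 'd': S2 → S2
  end S2, accepted
w2:
  start at S2
  read 'a': S2 → S2
  read 'a': S2 → S2
  read 'd': S2 → S2
  read 'b': S2 → S1
  end S1, accepted
w3:
  start at S2
  read 'b': S2 → S1
  read 'c': S1 → S1
  read 'a': S1 → S3
  read 'b': S3 → S0
  end S0, rejected
w4:
  start at S2
  read 'a': S2 → S2
  read 'a': S2 → S2
  read 'b': S2 → S1
  read 'd': S1 → S0
  end S0, rejected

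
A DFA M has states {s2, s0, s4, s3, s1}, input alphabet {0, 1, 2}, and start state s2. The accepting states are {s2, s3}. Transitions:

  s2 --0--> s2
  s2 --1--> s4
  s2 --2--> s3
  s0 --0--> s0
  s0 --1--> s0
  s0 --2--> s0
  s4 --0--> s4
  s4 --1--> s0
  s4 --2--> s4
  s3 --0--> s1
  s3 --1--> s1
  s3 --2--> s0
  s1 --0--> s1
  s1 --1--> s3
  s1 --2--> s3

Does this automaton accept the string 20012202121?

No

s2 → s3 → s1 → s1 → s3 → s0 → s0 → s0 → s0 → s0 → s0 → s0
End state s0 is not accepting.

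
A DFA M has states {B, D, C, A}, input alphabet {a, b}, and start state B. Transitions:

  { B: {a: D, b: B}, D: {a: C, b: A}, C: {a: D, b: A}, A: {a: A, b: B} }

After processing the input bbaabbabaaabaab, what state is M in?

A

B → B → B → D → C → A → B → D → A → A → A → A → B → D → C → A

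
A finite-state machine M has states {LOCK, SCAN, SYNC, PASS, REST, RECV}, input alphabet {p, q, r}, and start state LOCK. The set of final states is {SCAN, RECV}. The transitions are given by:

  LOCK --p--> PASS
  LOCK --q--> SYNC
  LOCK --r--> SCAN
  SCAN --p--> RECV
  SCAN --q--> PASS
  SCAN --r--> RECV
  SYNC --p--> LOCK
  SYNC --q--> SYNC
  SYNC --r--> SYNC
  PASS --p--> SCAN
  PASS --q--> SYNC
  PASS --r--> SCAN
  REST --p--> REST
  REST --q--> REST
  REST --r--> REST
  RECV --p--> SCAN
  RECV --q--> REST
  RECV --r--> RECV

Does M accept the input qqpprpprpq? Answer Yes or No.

Trace: LOCK -q-> SYNC -q-> SYNC -p-> LOCK -p-> PASS -r-> SCAN -p-> RECV -p-> SCAN -r-> RECV -p-> SCAN -q-> PASS
End state PASS is not accepting.

No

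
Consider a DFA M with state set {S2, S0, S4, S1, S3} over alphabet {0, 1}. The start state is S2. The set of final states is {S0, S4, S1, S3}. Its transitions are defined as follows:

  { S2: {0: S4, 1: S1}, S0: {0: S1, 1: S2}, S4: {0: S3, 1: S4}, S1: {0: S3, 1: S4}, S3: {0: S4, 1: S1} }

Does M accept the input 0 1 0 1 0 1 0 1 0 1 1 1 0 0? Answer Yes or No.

start at S2
read '0': S2 → S4
read '1': S4 → S4
read '0': S4 → S3
read '1': S3 → S1
read '0': S1 → S3
read '1': S3 → S1
read '0': S1 → S3
read '1': S3 → S1
read '0': S1 → S3
read '1': S3 → S1
read '1': S1 → S4
read '1': S4 → S4
read '0': S4 → S3
read '0': S3 → S4
End state S4 is accepting.

Yes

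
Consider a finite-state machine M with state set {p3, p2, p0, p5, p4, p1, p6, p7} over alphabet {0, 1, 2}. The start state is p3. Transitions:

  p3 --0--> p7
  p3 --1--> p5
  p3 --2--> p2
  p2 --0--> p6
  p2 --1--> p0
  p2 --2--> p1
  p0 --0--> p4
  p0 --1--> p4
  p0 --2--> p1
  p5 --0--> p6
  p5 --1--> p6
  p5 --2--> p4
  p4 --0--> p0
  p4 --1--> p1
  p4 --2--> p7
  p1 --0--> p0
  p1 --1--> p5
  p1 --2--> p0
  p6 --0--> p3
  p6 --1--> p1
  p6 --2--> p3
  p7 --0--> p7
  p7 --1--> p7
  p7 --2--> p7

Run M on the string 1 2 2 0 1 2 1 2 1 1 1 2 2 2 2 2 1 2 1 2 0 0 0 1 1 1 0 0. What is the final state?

start at p3
read '1': p3 → p5
read '2': p5 → p4
read '2': p4 → p7
read '0': p7 → p7
read '1': p7 → p7
read '2': p7 → p7
read '1': p7 → p7
read '2': p7 → p7
read '1': p7 → p7
read '1': p7 → p7
read '1': p7 → p7
read '2': p7 → p7
read '2': p7 → p7
read '2': p7 → p7
read '2': p7 → p7
read '2': p7 → p7
read '1': p7 → p7
read '2': p7 → p7
read '1': p7 → p7
read '2': p7 → p7
read '0': p7 → p7
read '0': p7 → p7
read '0': p7 → p7
read '1': p7 → p7
read '1': p7 → p7
read '1': p7 → p7
read '0': p7 → p7
read '0': p7 → p7

p7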